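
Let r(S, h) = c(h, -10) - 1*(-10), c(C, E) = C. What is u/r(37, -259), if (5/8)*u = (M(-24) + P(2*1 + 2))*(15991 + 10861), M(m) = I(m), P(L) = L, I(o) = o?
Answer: 859264/249 ≈ 3450.9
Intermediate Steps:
M(m) = m
r(S, h) = 10 + h (r(S, h) = h - 1*(-10) = h + 10 = 10 + h)
u = -859264 (u = 8*((-24 + (2*1 + 2))*(15991 + 10861))/5 = 8*((-24 + (2 + 2))*26852)/5 = 8*((-24 + 4)*26852)/5 = 8*(-20*26852)/5 = (8/5)*(-537040) = -859264)
u/r(37, -259) = -859264/(10 - 259) = -859264/(-249) = -859264*(-1/249) = 859264/249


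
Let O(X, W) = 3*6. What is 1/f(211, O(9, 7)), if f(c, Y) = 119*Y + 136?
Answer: 1/2278 ≈ 0.00043898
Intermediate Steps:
O(X, W) = 18
f(c, Y) = 136 + 119*Y
1/f(211, O(9, 7)) = 1/(136 + 119*18) = 1/(136 + 2142) = 1/2278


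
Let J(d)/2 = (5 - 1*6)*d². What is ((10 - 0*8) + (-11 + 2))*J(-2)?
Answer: -8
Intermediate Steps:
J(d) = -2*d² (J(d) = 2*((5 - 1*6)*d²) = 2*((5 - 6)*d²) = 2*(-d²) = -2*d²)
((10 - 0*8) + (-11 + 2))*J(-2) = ((10 - 0*8) + (-11 + 2))*(-2*(-2)²) = ((10 - 1*0) - 9)*(-2*4) = ((10 + 0) - 9)*(-8) = (10 - 9)*(-8) = 1*(-8) = -8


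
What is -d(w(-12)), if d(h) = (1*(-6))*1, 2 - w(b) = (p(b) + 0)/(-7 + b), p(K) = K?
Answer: 6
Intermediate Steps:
w(b) = 2 - b/(-7 + b) (w(b) = 2 - (b + 0)/(-7 + b) = 2 - b/(-7 + b))
d(h) = -6 (d(h) = -6*1 = -6)
-d(w(-12)) = -1*(-6) = 6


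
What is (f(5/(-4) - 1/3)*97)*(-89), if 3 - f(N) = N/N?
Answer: -17266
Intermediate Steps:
f(N) = 2 (f(N) = 3 - N/N = 3 - 1*1 = 3 - 1 = 2)
(f(5/(-4) - 1/3)*97)*(-89) = (2*97)*(-89) = 194*(-89) = -17266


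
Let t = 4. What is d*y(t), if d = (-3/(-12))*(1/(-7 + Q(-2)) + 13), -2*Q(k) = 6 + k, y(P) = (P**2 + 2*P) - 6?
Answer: 58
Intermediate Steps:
y(P) = -6 + P**2 + 2*P
Q(k) = -3 - k/2 (Q(k) = -(6 + k)/2 = -3 - k/2)
d = 29/9 (d = (-3/(-12))*(1/(-7 + (-3 - 1/2*(-2))) + 13) = (-3*(-1/12))*(1/(-7 + (-3 + 1)) + 13) = (1/(-7 - 2) + 13)/4 = (1/(-9) + 13)/4 = (-1/9 + 13)/4 = (1/4)*(116/9) = 29/9 ≈ 3.2222)
d*y(t) = 29*(-6 + 4**2 + 2*4)/9 = 29*(-6 + 16 + 8)/9 = (29/9)*18 = 58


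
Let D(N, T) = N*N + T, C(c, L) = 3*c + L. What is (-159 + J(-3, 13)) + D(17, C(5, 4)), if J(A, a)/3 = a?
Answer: 188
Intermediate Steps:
J(A, a) = 3*a
C(c, L) = L + 3*c
D(N, T) = T + N² (D(N, T) = N² + T = T + N²)
(-159 + J(-3, 13)) + D(17, C(5, 4)) = (-159 + 3*13) + ((4 + 3*5) + 17²) = (-159 + 39) + ((4 + 15) + 289) = -120 + (19 + 289) = -120 + 308 = 188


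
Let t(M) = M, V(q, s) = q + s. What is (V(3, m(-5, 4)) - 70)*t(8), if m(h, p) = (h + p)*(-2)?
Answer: -520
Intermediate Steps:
m(h, p) = -2*h - 2*p
(V(3, m(-5, 4)) - 70)*t(8) = ((3 + (-2*(-5) - 2*4)) - 70)*8 = ((3 + (10 - 8)) - 70)*8 = ((3 + 2) - 70)*8 = (5 - 70)*8 = -65*8 = -520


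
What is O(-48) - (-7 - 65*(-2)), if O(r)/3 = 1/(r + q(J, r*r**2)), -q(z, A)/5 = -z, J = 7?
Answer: -1602/13 ≈ -123.23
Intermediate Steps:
q(z, A) = 5*z (q(z, A) = -(-5)*z = 5*z)
O(r) = 3/(35 + r) (O(r) = 3/(r + 5*7) = 3/(r + 35) = 3/(35 + r))
O(-48) - (-7 - 65*(-2)) = 3/(35 - 48) - (-7 - 65*(-2)) = 3/(-13) - (-7 + 130) = 3*(-1/13) - 1*123 = -3/13 - 123 = -1602/13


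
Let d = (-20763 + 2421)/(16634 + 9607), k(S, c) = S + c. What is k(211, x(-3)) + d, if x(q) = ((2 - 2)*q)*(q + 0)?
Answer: 1839503/8747 ≈ 210.30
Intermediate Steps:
x(q) = 0 (x(q) = (0*q)*q = 0*q = 0)
d = -6114/8747 (d = -18342/26241 = -18342*1/26241 = -6114/8747 ≈ -0.69898)
k(211, x(-3)) + d = (211 + 0) - 6114/8747 = 211 - 6114/8747 = 1839503/8747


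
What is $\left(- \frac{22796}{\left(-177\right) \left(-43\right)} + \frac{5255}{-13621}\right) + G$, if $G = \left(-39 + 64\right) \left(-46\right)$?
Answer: $- \frac{119570345771}{103669431} \approx -1153.4$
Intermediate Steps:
$G = -1150$ ($G = 25 \left(-46\right) = -1150$)
$\left(- \frac{22796}{\left(-177\right) \left(-43\right)} + \frac{5255}{-13621}\right) + G = \left(- \frac{22796}{\left(-177\right) \left(-43\right)} + \frac{5255}{-13621}\right) - 1150 = \left(- \frac{22796}{7611} + 5255 \left(- \frac{1}{13621}\right)\right) - 1150 = \left(\left(-22796\right) \frac{1}{7611} - \frac{5255}{13621}\right) - 1150 = \left(- \frac{22796}{7611} - \frac{5255}{13621}\right) - 1150 = - \frac{350500121}{103669431} - 1150 = - \frac{119570345771}{103669431}$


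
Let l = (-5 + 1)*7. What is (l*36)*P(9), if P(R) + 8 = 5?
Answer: 3024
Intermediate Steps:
P(R) = -3 (P(R) = -8 + 5 = -3)
l = -28 (l = -4*7 = -28)
(l*36)*P(9) = -28*36*(-3) = -1008*(-3) = 3024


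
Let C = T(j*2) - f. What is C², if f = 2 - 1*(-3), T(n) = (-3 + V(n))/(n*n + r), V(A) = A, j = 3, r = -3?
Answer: 2916/121 ≈ 24.099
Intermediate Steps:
T(n) = (-3 + n)/(-3 + n²) (T(n) = (-3 + n)/(n*n - 3) = (-3 + n)/(n² - 3) = (-3 + n)/(-3 + n²))
f = 5 (f = 2 + 3 = 5)
C = -54/11 (C = (-3 + 3*2)/(-3 + (3*2)²) - 1*5 = (-3 + 6)/(-3 + 6²) - 5 = 3/(-3 + 36) - 5 = 3/33 - 5 = (1/33)*3 - 5 = 1/11 - 5 = -54/11 ≈ -4.9091)
C² = (-54/11)² = 2916/121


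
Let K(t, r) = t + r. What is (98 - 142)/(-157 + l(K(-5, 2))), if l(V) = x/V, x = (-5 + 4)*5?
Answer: 66/233 ≈ 0.28326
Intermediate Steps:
x = -5 (x = -1*5 = -5)
K(t, r) = r + t
l(V) = -5/V
(98 - 142)/(-157 + l(K(-5, 2))) = (98 - 142)/(-157 - 5/(2 - 5)) = -44/(-157 - 5/(-3)) = -44/(-157 - 5*(-⅓)) = -44/(-157 + 5/3) = -44/(-466/3) = -44*(-3/466) = 66/233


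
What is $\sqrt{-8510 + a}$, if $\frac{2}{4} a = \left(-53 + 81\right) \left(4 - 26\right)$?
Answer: $i \sqrt{9742} \approx 98.702 i$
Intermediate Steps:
$a = -1232$ ($a = 2 \left(-53 + 81\right) \left(4 - 26\right) = 2 \cdot 28 \left(4 - 26\right) = 2 \cdot 28 \left(-22\right) = 2 \left(-616\right) = -1232$)
$\sqrt{-8510 + a} = \sqrt{-8510 - 1232} = \sqrt{-9742} = i \sqrt{9742}$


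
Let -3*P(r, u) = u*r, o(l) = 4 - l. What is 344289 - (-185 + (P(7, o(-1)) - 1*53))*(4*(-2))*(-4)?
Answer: 1056835/3 ≈ 3.5228e+5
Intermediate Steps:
P(r, u) = -r*u/3 (P(r, u) = -u*r/3 = -r*u/3)
344289 - (-185 + (P(7, o(-1)) - 1*53))*(4*(-2))*(-4) = 344289 - (-185 + (-⅓*7*(4 - 1*(-1)) - 1*53))*(4*(-2))*(-4) = 344289 - (-185 + (-⅓*7*(4 + 1) - 53))*(-8*(-4)) = 344289 - (-185 + (-⅓*7*5 - 53))*32 = 344289 - (-185 + (-35/3 - 53))*32 = 344289 - (-185 - 194/3)*32 = 344289 - (-749)*32/3 = 344289 - 1*(-23968/3) = 344289 + 23968/3 = 1056835/3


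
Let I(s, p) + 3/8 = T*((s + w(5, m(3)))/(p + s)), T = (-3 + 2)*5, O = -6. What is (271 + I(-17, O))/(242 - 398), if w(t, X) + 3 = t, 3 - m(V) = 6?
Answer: -49195/28704 ≈ -1.7139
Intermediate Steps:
m(V) = -3 (m(V) = 3 - 1*6 = 3 - 6 = -3)
w(t, X) = -3 + t
T = -5 (T = -1*5 = -5)
I(s, p) = -3/8 - 5*(2 + s)/(p + s) (I(s, p) = -3/8 - 5*(s + (-3 + 5))/(p + s) = -3/8 - 5*(s + 2)/(p + s) = -3/8 - 5*(2 + s)/(p + s))
(271 + I(-17, O))/(242 - 398) = (271 + (-80 - 43*(-17) - 3*(-6))/(8*(-6 - 17)))/(242 - 398) = (271 + (1/8)*(-80 + 731 + 18)/(-23))/(-156) = (271 + (1/8)*(-1/23)*669)*(-1/156) = (271 - 669/184)*(-1/156) = (49195/184)*(-1/156) = -49195/28704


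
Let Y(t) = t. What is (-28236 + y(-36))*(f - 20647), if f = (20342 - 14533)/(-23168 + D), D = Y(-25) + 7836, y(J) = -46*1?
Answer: 8967707128216/15357 ≈ 5.8395e+8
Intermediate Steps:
y(J) = -46
D = 7811 (D = -25 + 7836 = 7811)
f = -5809/15357 (f = (20342 - 14533)/(-23168 + 7811) = 5809/(-15357) = 5809*(-1/15357) = -5809/15357 ≈ -0.37826)
(-28236 + y(-36))*(f - 20647) = (-28236 - 46)*(-5809/15357 - 20647) = -28282*(-317081788/15357) = 8967707128216/15357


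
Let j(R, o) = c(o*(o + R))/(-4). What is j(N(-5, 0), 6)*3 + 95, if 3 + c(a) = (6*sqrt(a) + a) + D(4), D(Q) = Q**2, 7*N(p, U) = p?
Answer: 1721/28 - 9*sqrt(1554)/14 ≈ 36.122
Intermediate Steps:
N(p, U) = p/7
c(a) = 13 + a + 6*sqrt(a) (c(a) = -3 + ((6*sqrt(a) + a) + 4**2) = -3 + ((a + 6*sqrt(a)) + 16) = -3 + (16 + a + 6*sqrt(a)) = 13 + a + 6*sqrt(a))
j(R, o) = -13/4 - 3*sqrt(o*(R + o))/2 - o*(R + o)/4 (j(R, o) = (13 + o*(o + R) + 6*sqrt(o*(o + R)))/(-4) = (13 + o*(R + o) + 6*sqrt(o*(R + o)))*(-1/4) = (13 + 6*sqrt(o*(R + o)) + o*(R + o))*(-1/4) = -13/4 - 3*sqrt(o*(R + o))/2 - o*(R + o)/4)
j(N(-5, 0), 6)*3 + 95 = (-13/4 - 3*sqrt(6)*sqrt((1/7)*(-5) + 6)/2 - 1/4*6*((1/7)*(-5) + 6))*3 + 95 = (-13/4 - 3*sqrt(6)*sqrt(-5/7 + 6)/2 - 1/4*6*(-5/7 + 6))*3 + 95 = (-13/4 - 3*sqrt(1554)/7/2 - 1/4*6*37/7)*3 + 95 = (-13/4 - 3*sqrt(1554)/14 - 111/14)*3 + 95 = (-313/28 - 3*sqrt(1554)/14)*3 + 95 = (-939/28 - 9*sqrt(1554)/14) + 95 = 1721/28 - 9*sqrt(1554)/14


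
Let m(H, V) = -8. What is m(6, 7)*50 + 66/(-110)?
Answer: -2003/5 ≈ -400.60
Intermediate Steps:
m(6, 7)*50 + 66/(-110) = -8*50 + 66/(-110) = -400 + 66*(-1/110) = -400 - ⅗ = -2003/5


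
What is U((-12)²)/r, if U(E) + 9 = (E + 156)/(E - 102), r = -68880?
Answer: 13/482160 ≈ 2.6962e-5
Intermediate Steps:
U(E) = -9 + (156 + E)/(-102 + E) (U(E) = -9 + (E + 156)/(E - 102) = -9 + (156 + E)/(-102 + E))
U((-12)²)/r = (2*(537 - 4*(-12)²)/(-102 + (-12)²))/(-68880) = (2*(537 - 4*144)/(-102 + 144))*(-1/68880) = (2*(537 - 576)/42)*(-1/68880) = (2*(1/42)*(-39))*(-1/68880) = -13/7*(-1/68880) = 13/482160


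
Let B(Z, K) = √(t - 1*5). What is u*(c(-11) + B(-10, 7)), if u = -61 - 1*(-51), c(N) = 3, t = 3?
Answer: -30 - 10*I*√2 ≈ -30.0 - 14.142*I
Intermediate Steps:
B(Z, K) = I*√2 (B(Z, K) = √(3 - 1*5) = √(3 - 5) = √(-2) = I*√2)
u = -10 (u = -61 + 51 = -10)
u*(c(-11) + B(-10, 7)) = -10*(3 + I*√2) = -30 - 10*I*√2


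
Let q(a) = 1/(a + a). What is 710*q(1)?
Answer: 355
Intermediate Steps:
q(a) = 1/(2*a)
710*q(1) = 710*((½)/1) = 710*((½)*1) = 710*(½) = 355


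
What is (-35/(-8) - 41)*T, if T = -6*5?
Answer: 4395/4 ≈ 1098.8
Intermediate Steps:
T = -30
(-35/(-8) - 41)*T = (-35/(-8) - 41)*(-30) = (-35*(-1/8) - 41)*(-30) = (35/8 - 41)*(-30) = -293/8*(-30) = 4395/4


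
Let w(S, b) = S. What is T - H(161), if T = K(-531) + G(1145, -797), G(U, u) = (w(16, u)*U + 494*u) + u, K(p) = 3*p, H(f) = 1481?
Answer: -379269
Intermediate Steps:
G(U, u) = 16*U + 495*u (G(U, u) = (16*U + 494*u) + u = 16*U + 495*u)
T = -377788 (T = 3*(-531) + (16*1145 + 495*(-797)) = -1593 + (18320 - 394515) = -1593 - 376195 = -377788)
T - H(161) = -377788 - 1*1481 = -377788 - 1481 = -379269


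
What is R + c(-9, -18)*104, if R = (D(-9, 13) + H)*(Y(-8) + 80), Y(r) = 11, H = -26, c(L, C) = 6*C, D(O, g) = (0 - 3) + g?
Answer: -12688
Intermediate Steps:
D(O, g) = -3 + g
R = -1456 (R = ((-3 + 13) - 26)*(11 + 80) = (10 - 26)*91 = -16*91 = -1456)
R + c(-9, -18)*104 = -1456 + (6*(-18))*104 = -1456 - 108*104 = -1456 - 11232 = -12688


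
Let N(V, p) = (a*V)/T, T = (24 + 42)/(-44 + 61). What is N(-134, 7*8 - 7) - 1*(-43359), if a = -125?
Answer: 1573222/33 ≈ 47673.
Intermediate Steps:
T = 66/17 ≈ 3.8824
N(V, p) = -2125*V/66 (N(V, p) = (-125*V)/(66/17) = -125*V*(17/66) = -2125*V/66)
N(-134, 7*8 - 7) - 1*(-43359) = -2125/66*(-134) - 1*(-43359) = 142375/33 + 43359 = 1573222/33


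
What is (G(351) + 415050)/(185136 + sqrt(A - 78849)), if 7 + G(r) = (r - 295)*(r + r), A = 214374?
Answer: 28039155760/11425067657 - 2271775*sqrt(5421)/34275202971 ≈ 2.4493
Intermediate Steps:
G(r) = -7 + 2*r*(-295 + r) (G(r) = -7 + (r - 295)*(r + r) = -7 + (-295 + r)*(2*r) = -7 + 2*r*(-295 + r))
(G(351) + 415050)/(185136 + sqrt(A - 78849)) = ((-7 - 590*351 + 2*351**2) + 415050)/(185136 + sqrt(214374 - 78849)) = ((-7 - 207090 + 2*123201) + 415050)/(185136 + sqrt(135525)) = ((-7 - 207090 + 246402) + 415050)/(185136 + 5*sqrt(5421)) = (39305 + 415050)/(185136 + 5*sqrt(5421)) = 454355/(185136 + 5*sqrt(5421))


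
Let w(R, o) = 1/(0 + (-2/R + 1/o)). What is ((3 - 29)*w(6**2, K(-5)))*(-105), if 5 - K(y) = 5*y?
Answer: -122850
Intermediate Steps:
K(y) = 5 - 5*y
w(R, o) = 1/(1/o - 2/R) (w(R, o) = 1/(0 + (-2/R + 1/o)) = 1/(0 + (1/o - 2/R)) = 1/(1/o - 2/R))
((3 - 29)*w(6**2, K(-5)))*(-105) = ((3 - 29)*(6**2*(5 - 5*(-5))/(6**2 - 2*(5 - 5*(-5)))))*(-105) = -936*(5 + 25)/(36 - 2*(5 + 25))*(-105) = -936*30/(36 - 2*30)*(-105) = -936*30/(36 - 60)*(-105) = -936*30/(-24)*(-105) = -936*30*(-1)/24*(-105) = -26*(-45)*(-105) = 1170*(-105) = -122850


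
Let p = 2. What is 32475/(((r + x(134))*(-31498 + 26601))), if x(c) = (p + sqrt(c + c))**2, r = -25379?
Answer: 815349825/3086859017417 + 259800*sqrt(67)/3086859017417 ≈ 0.00026482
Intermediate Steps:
x(c) = (2 + sqrt(2)*sqrt(c))**2 (x(c) = (2 + sqrt(c + c))**2 = (2 + sqrt(2*c))**2 = (2 + sqrt(2)*sqrt(c))**2)
32475/(((r + x(134))*(-31498 + 26601))) = 32475/(((-25379 + (2 + sqrt(2)*sqrt(134))**2)*(-31498 + 26601))) = 32475/(((-25379 + (2 + 2*sqrt(67))**2)*(-4897))) = 32475/(124280963 - 4897*(2 + 2*sqrt(67))**2)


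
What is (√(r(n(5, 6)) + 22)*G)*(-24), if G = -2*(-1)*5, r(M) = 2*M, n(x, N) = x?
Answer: -960*√2 ≈ -1357.6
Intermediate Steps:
G = 10 (G = 2*5 = 10)
(√(r(n(5, 6)) + 22)*G)*(-24) = (√(2*5 + 22)*10)*(-24) = (√(10 + 22)*10)*(-24) = (√32*10)*(-24) = ((4*√2)*10)*(-24) = (40*√2)*(-24) = -960*√2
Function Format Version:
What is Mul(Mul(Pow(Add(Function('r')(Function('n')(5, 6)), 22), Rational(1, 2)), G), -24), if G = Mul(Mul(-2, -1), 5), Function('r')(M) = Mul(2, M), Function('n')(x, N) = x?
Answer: Mul(-960, Pow(2, Rational(1, 2))) ≈ -1357.6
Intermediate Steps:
G = 10 (G = Mul(2, 5) = 10)
Mul(Mul(Pow(Add(Function('r')(Function('n')(5, 6)), 22), Rational(1, 2)), G), -24) = Mul(Mul(Pow(Add(Mul(2, 5), 22), Rational(1, 2)), 10), -24) = Mul(Mul(Pow(Add(10, 22), Rational(1, 2)), 10), -24) = Mul(Mul(Pow(32, Rational(1, 2)), 10), -24) = Mul(Mul(Mul(4, Pow(2, Rational(1, 2))), 10), -24) = Mul(Mul(40, Pow(2, Rational(1, 2))), -24) = Mul(-960, Pow(2, Rational(1, 2)))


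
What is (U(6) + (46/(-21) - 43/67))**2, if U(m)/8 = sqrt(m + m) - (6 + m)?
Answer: 20857219681/1979649 - 4449824*sqrt(3)/1407 ≈ 5058.0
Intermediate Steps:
U(m) = -48 - 8*m + 8*sqrt(2)*sqrt(m) (U(m) = 8*(sqrt(m + m) - (6 + m)) = 8*(sqrt(2*m) + (-6 - m)) = 8*(sqrt(2)*sqrt(m) + (-6 - m)) = 8*(-6 - m + sqrt(2)*sqrt(m)) = -48 - 8*m + 8*sqrt(2)*sqrt(m))
(U(6) + (46/(-21) - 43/67))**2 = ((-48 - 8*6 + 8*sqrt(2)*sqrt(6)) + (46/(-21) - 43/67))**2 = ((-48 - 48 + 16*sqrt(3)) + (46*(-1/21) - 43*1/67))**2 = ((-96 + 16*sqrt(3)) + (-46/21 - 43/67))**2 = ((-96 + 16*sqrt(3)) - 3985/1407)**2 = (-139057/1407 + 16*sqrt(3))**2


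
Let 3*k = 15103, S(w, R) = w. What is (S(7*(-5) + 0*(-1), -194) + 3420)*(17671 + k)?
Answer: 230572660/3 ≈ 7.6858e+7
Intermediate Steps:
k = 15103/3 (k = (1/3)*15103 = 15103/3 ≈ 5034.3)
(S(7*(-5) + 0*(-1), -194) + 3420)*(17671 + k) = ((7*(-5) + 0*(-1)) + 3420)*(17671 + 15103/3) = ((-35 + 0) + 3420)*(68116/3) = (-35 + 3420)*(68116/3) = 3385*(68116/3) = 230572660/3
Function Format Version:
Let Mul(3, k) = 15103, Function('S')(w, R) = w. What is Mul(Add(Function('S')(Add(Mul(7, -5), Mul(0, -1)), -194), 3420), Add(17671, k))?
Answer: Rational(230572660, 3) ≈ 7.6858e+7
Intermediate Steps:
k = Rational(15103, 3) (k = Mul(Rational(1, 3), 15103) = Rational(15103, 3) ≈ 5034.3)
Mul(Add(Function('S')(Add(Mul(7, -5), Mul(0, -1)), -194), 3420), Add(17671, k)) = Mul(Add(Add(Mul(7, -5), Mul(0, -1)), 3420), Add(17671, Rational(15103, 3))) = Mul(Add(Add(-35, 0), 3420), Rational(68116, 3)) = Mul(Add(-35, 3420), Rational(68116, 3)) = Mul(3385, Rational(68116, 3)) = Rational(230572660, 3)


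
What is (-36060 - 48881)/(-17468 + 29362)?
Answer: -84941/11894 ≈ -7.1415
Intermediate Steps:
(-36060 - 48881)/(-17468 + 29362) = -84941/11894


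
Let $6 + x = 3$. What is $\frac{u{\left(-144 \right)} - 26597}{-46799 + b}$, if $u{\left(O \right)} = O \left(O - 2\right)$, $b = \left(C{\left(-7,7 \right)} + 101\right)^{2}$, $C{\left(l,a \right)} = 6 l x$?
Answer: $- \frac{5573}{4730} \approx -1.1782$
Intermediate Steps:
$x = -3$ ($x = -6 + 3 = -3$)
$C{\left(l,a \right)} = - 18 l$ ($C{\left(l,a \right)} = 6 l \left(-3\right) = - 18 l$)
$b = 51529$ ($b = \left(\left(-18\right) \left(-7\right) + 101\right)^{2} = \left(126 + 101\right)^{2} = 227^{2} = 51529$)
$u{\left(O \right)} = O \left(-2 + O\right)$
$\frac{u{\left(-144 \right)} - 26597}{-46799 + b} = \frac{- 144 \left(-2 - 144\right) - 26597}{-46799 + 51529} = \frac{\left(-144\right) \left(-146\right) - 26597}{4730} = \left(21024 - 26597\right) \frac{1}{4730} = \left(-5573\right) \frac{1}{4730} = - \frac{5573}{4730}$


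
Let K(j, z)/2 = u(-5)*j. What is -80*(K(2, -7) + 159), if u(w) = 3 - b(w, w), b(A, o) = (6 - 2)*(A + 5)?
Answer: -13680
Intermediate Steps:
b(A, o) = 20 + 4*A (b(A, o) = 4*(5 + A) = 20 + 4*A)
u(w) = -17 - 4*w (u(w) = 3 - (20 + 4*w) = 3 + (-20 - 4*w) = -17 - 4*w)
K(j, z) = 6*j (K(j, z) = 2*((-17 - 4*(-5))*j) = 2*((-17 + 20)*j) = 2*(3*j) = 6*j)
-80*(K(2, -7) + 159) = -80*(6*2 + 159) = -80*(12 + 159) = -80*171 = -13680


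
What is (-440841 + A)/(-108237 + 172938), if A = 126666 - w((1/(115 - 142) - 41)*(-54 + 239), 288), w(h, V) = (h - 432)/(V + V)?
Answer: -1221458239/251557488 ≈ -4.8556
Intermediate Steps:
w(h, V) = (-432 + h)/(2*V) (w(h, V) = (-432 + h)/((2*V)) = (-432 + h)*(1/(2*V)) = (-432 + h)/(2*V))
A = 492531569/3888 (A = 126666 - (-432 + (1/(115 - 142) - 41)*(-54 + 239))/(2*288) = 126666 - (-432 + (1/(-27) - 41)*185)/(2*288) = 126666 - (-432 + (-1/27 - 41)*185)/(2*288) = 126666 - (-432 - 1108/27*185)/(2*288) = 126666 - (-432 - 204980/27)/(2*288) = 126666 - (-216644)/(2*288*27) = 126666 - 1*(-54161/3888) = 126666 + 54161/3888 = 492531569/3888 ≈ 1.2668e+5)
(-440841 + A)/(-108237 + 172938) = (-440841 + 492531569/3888)/(-108237 + 172938) = -1221458239/3888/64701 = -1221458239/3888*1/64701 = -1221458239/251557488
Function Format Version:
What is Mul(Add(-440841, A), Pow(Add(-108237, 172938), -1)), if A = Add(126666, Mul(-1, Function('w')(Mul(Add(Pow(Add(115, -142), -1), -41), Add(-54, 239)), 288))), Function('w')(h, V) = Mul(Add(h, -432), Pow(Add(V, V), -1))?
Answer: Rational(-1221458239, 251557488) ≈ -4.8556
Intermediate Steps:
Function('w')(h, V) = Mul(Rational(1, 2), Pow(V, -1), Add(-432, h)) (Function('w')(h, V) = Mul(Add(-432, h), Pow(Mul(2, V), -1)) = Mul(Add(-432, h), Mul(Rational(1, 2), Pow(V, -1))) = Mul(Rational(1, 2), Pow(V, -1), Add(-432, h)))
A = Rational(492531569, 3888) (A = Add(126666, Mul(-1, Mul(Rational(1, 2), Pow(288, -1), Add(-432, Mul(Add(Pow(Add(115, -142), -1), -41), Add(-54, 239)))))) = Add(126666, Mul(-1, Mul(Rational(1, 2), Rational(1, 288), Add(-432, Mul(Add(Pow(-27, -1), -41), 185))))) = Add(126666, Mul(-1, Mul(Rational(1, 2), Rational(1, 288), Add(-432, Mul(Add(Rational(-1, 27), -41), 185))))) = Add(126666, Mul(-1, Mul(Rational(1, 2), Rational(1, 288), Add(-432, Mul(Rational(-1108, 27), 185))))) = Add(126666, Mul(-1, Mul(Rational(1, 2), Rational(1, 288), Add(-432, Rational(-204980, 27))))) = Add(126666, Mul(-1, Mul(Rational(1, 2), Rational(1, 288), Rational(-216644, 27)))) = Add(126666, Mul(-1, Rational(-54161, 3888))) = Add(126666, Rational(54161, 3888)) = Rational(492531569, 3888) ≈ 1.2668e+5)
Mul(Add(-440841, A), Pow(Add(-108237, 172938), -1)) = Mul(Add(-440841, Rational(492531569, 3888)), Pow(Add(-108237, 172938), -1)) = Mul(Rational(-1221458239, 3888), Pow(64701, -1)) = Mul(Rational(-1221458239, 3888), Rational(1, 64701)) = Rational(-1221458239, 251557488)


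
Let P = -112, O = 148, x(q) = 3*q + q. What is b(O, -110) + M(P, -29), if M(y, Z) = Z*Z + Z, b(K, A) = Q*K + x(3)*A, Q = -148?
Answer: -22412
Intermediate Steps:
x(q) = 4*q
b(K, A) = -148*K + 12*A (b(K, A) = -148*K + (4*3)*A = -148*K + 12*A)
M(y, Z) = Z + Z**2 (M(y, Z) = Z**2 + Z = Z + Z**2)
b(O, -110) + M(P, -29) = (-148*148 + 12*(-110)) - 29*(1 - 29) = (-21904 - 1320) - 29*(-28) = -23224 + 812 = -22412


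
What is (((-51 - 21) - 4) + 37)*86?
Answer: -3354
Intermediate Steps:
(((-51 - 21) - 4) + 37)*86 = ((-72 - 4) + 37)*86 = (-76 + 37)*86 = -39*86 = -3354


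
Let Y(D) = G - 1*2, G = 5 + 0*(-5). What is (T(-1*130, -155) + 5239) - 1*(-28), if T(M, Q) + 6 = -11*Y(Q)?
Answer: 5228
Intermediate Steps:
G = 5 (G = 5 + 0 = 5)
Y(D) = 3 (Y(D) = 5 - 1*2 = 5 - 2 = 3)
T(M, Q) = -39 (T(M, Q) = -6 - 11*3 = -6 - 33 = -39)
(T(-1*130, -155) + 5239) - 1*(-28) = (-39 + 5239) - 1*(-28) = 5200 + 28 = 5228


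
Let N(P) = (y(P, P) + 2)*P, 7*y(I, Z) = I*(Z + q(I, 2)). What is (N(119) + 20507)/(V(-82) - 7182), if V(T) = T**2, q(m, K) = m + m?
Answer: -371478/229 ≈ -1622.2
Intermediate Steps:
q(m, K) = 2*m
y(I, Z) = I*(Z + 2*I)/7 (y(I, Z) = (I*(Z + 2*I))/7 = I*(Z + 2*I)/7)
N(P) = P*(2 + 3*P**2/7) (N(P) = (P*(P + 2*P)/7 + 2)*P = (P*(3*P)/7 + 2)*P = (3*P**2/7 + 2)*P = (2 + 3*P**2/7)*P = P*(2 + 3*P**2/7))
(N(119) + 20507)/(V(-82) - 7182) = ((1/7)*119*(14 + 3*119**2) + 20507)/((-82)**2 - 7182) = ((1/7)*119*(14 + 3*14161) + 20507)/(6724 - 7182) = ((1/7)*119*(14 + 42483) + 20507)/(-458) = ((1/7)*119*42497 + 20507)*(-1/458) = (722449 + 20507)*(-1/458) = 742956*(-1/458) = -371478/229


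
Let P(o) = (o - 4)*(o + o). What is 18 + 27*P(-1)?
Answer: 288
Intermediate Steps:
P(o) = 2*o*(-4 + o) (P(o) = (-4 + o)*(2*o) = 2*o*(-4 + o))
18 + 27*P(-1) = 18 + 27*(2*(-1)*(-4 - 1)) = 18 + 27*(2*(-1)*(-5)) = 18 + 27*10 = 18 + 270 = 288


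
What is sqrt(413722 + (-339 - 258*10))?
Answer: sqrt(410803) ≈ 640.94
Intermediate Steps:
sqrt(413722 + (-339 - 258*10)) = sqrt(413722 + (-339 - 2580)) = sqrt(413722 - 2919) = sqrt(410803)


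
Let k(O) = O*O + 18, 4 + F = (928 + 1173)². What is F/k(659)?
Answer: 4414197/434299 ≈ 10.164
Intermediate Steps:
F = 4414197 (F = -4 + (928 + 1173)² = -4 + 2101² = -4 + 4414201 = 4414197)
k(O) = 18 + O² (k(O) = O² + 18 = 18 + O²)
F/k(659) = 4414197/(18 + 659²) = 4414197/(18 + 434281) = 4414197/434299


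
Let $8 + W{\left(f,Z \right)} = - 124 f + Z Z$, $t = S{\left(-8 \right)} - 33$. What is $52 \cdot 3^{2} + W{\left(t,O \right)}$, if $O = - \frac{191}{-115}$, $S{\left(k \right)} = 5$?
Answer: $\frac{52037181}{13225} \approx 3934.8$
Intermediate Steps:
$t = -28$ ($t = 5 - 33 = -28$)
$O = \frac{191}{115}$ ($O = \left(-191\right) \left(- \frac{1}{115}\right) = \frac{191}{115} \approx 1.6609$)
$W{\left(f,Z \right)} = -8 + Z^{2} - 124 f$ ($W{\left(f,Z \right)} = -8 + \left(- 124 f + Z Z\right) = -8 + \left(- 124 f + Z^{2}\right) = -8 + \left(Z^{2} - 124 f\right) = -8 + Z^{2} - 124 f$)
$52 \cdot 3^{2} + W{\left(t,O \right)} = 52 \cdot 3^{2} - \left(-3464 - \frac{36481}{13225}\right) = 52 \cdot 9 + \left(-8 + \frac{36481}{13225} + 3472\right) = 468 + \frac{45847881}{13225} = \frac{52037181}{13225}$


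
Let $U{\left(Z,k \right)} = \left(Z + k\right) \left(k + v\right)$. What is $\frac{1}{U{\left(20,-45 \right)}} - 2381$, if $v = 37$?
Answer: $- \frac{476199}{200} \approx -2381.0$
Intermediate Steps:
$U{\left(Z,k \right)} = \left(37 + k\right) \left(Z + k\right)$ ($U{\left(Z,k \right)} = \left(Z + k\right) \left(k + 37\right) = \left(Z + k\right) \left(37 + k\right) = \left(37 + k\right) \left(Z + k\right)$)
$\frac{1}{U{\left(20,-45 \right)}} - 2381 = \frac{1}{\left(-45\right)^{2} + 37 \cdot 20 + 37 \left(-45\right) + 20 \left(-45\right)} - 2381 = \frac{1}{2025 + 740 - 1665 - 900} - 2381 = \frac{1}{200} - 2381 = - \frac{476199}{200}$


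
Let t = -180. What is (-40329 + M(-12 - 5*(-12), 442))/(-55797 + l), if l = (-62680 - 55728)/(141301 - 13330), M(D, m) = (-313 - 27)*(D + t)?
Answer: -582396021/7140516295 ≈ -0.081562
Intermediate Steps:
M(D, m) = 61200 - 340*D (M(D, m) = (-313 - 27)*(D - 180) = -340*(-180 + D) = 61200 - 340*D)
l = -118408/127971 ≈ -0.92527
(-40329 + M(-12 - 5*(-12), 442))/(-55797 + l) = (-40329 + (61200 - 340*(-12 - 5*(-12))))/(-55797 - 118408/127971) = (-40329 + (61200 - 340*(-12 + 60)))/(-7140516295/127971) = (-40329 + (61200 - 340*48))*(-127971/7140516295) = (-40329 + (61200 - 16320))*(-127971/7140516295) = (-40329 + 44880)*(-127971/7140516295) = 4551*(-127971/7140516295) = -582396021/7140516295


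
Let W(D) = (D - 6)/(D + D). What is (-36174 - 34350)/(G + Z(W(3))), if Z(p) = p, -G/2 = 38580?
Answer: 141048/154321 ≈ 0.91399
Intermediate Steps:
G = -77160 (G = -2*38580 = -77160)
W(D) = (-6 + D)/(2*D) (W(D) = (-6 + D)/((2*D)) = (-6 + D)*(1/(2*D)) = (-6 + D)/(2*D))
(-36174 - 34350)/(G + Z(W(3))) = (-36174 - 34350)/(-77160 + (½)*(-6 + 3)/3) = -70524/(-77160 + (½)*(⅓)*(-3)) = -70524/(-77160 - ½) = -70524/(-154321/2) = -70524*(-2/154321) = 141048/154321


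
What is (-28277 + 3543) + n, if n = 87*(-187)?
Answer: -41003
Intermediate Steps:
n = -16269
(-28277 + 3543) + n = (-28277 + 3543) - 16269 = -24734 - 16269 = -41003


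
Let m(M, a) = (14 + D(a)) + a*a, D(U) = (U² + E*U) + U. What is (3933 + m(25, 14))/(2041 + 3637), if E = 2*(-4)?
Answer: 4241/5678 ≈ 0.74692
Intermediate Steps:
E = -8
D(U) = U² - 7*U (D(U) = (U² - 8*U) + U = U² - 7*U)
m(M, a) = 14 + a² + a*(-7 + a) (m(M, a) = (14 + a*(-7 + a)) + a*a = (14 + a*(-7 + a)) + a² = 14 + a² + a*(-7 + a))
(3933 + m(25, 14))/(2041 + 3637) = (3933 + (14 + 14² + 14*(-7 + 14)))/(2041 + 3637) = (3933 + (14 + 196 + 14*7))/5678 = (3933 + (14 + 196 + 98))*(1/5678) = (3933 + 308)*(1/5678) = 4241*(1/5678) = 4241/5678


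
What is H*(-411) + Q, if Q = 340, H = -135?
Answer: 55825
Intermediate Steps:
H*(-411) + Q = -135*(-411) + 340 = 55485 + 340 = 55825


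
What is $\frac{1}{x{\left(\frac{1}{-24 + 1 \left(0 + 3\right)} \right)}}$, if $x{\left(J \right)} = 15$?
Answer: $\frac{1}{15} \approx 0.066667$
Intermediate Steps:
$\frac{1}{x{\left(\frac{1}{-24 + 1 \left(0 + 3\right)} \right)}} = \frac{1}{15}$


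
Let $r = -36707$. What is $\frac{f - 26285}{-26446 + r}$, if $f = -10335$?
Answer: $\frac{36620}{63153} \approx 0.57986$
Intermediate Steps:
$\frac{f - 26285}{-26446 + r} = \frac{-10335 - 26285}{-26446 - 36707} = - \frac{36620}{-63153} = \left(-36620\right) \left(- \frac{1}{63153}\right) = \frac{36620}{63153}$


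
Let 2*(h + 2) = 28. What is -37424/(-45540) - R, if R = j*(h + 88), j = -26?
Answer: 29610356/11385 ≈ 2600.8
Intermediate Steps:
h = 12 (h = -2 + (1/2)*28 = -2 + 14 = 12)
R = -2600 (R = -26*(12 + 88) = -26*100 = -2600)
-37424/(-45540) - R = -37424/(-45540) - 1*(-2600) = -37424*(-1/45540) + 2600 = 9356/11385 + 2600 = 29610356/11385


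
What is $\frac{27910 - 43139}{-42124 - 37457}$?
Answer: $\frac{15229}{79581} \approx 0.19136$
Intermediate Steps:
$\frac{27910 - 43139}{-42124 - 37457} = - \frac{15229}{-79581} = \left(-15229\right) \left(- \frac{1}{79581}\right) = \frac{15229}{79581}$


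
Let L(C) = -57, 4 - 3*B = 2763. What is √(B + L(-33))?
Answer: I*√8790/3 ≈ 31.252*I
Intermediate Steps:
B = -2759/3 (B = 4/3 - ⅓*2763 = 4/3 - 921 = -2759/3 ≈ -919.67)
√(B + L(-33)) = √(-2759/3 - 57) = √(-2930/3) = I*√8790/3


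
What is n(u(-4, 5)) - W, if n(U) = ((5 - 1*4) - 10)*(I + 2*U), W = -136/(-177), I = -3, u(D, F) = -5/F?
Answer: 7829/177 ≈ 44.232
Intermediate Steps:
W = 136/177 (W = -136*(-1/177) = 136/177 ≈ 0.76836)
n(U) = 27 - 18*U (n(U) = ((5 - 1*4) - 10)*(-3 + 2*U) = ((5 - 4) - 10)*(-3 + 2*U) = (1 - 10)*(-3 + 2*U) = -9*(-3 + 2*U) = 27 - 18*U)
n(u(-4, 5)) - W = (27 - (-90)/5) - 1*136/177 = (27 - (-90)/5) - 136/177 = (27 - 18*(-1)) - 136/177 = (27 + 18) - 136/177 = 45 - 136/177 = 7829/177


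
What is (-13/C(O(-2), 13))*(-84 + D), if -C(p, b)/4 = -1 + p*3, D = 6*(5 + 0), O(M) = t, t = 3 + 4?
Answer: -351/40 ≈ -8.7750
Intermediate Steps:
t = 7
O(M) = 7
D = 30 (D = 6*5 = 30)
C(p, b) = 4 - 12*p (C(p, b) = -4*(-1 + p*3) = -4*(-1 + 3*p) = 4 - 12*p)
(-13/C(O(-2), 13))*(-84 + D) = (-13/(4 - 12*7))*(-84 + 30) = -13/(4 - 84)*(-54) = -13/(-80)*(-54) = -13*(-1/80)*(-54) = (13/80)*(-54) = -351/40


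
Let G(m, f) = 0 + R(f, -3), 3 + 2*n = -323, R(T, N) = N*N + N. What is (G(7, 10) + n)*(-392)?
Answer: 61544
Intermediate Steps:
R(T, N) = N + N² (R(T, N) = N² + N = N + N²)
n = -163 (n = -3/2 + (½)*(-323) = -3/2 - 323/2 = -163)
G(m, f) = 6 (G(m, f) = 0 - 3*(1 - 3) = 0 - 3*(-2) = 0 + 6 = 6)
(G(7, 10) + n)*(-392) = (6 - 163)*(-392) = -157*(-392) = 61544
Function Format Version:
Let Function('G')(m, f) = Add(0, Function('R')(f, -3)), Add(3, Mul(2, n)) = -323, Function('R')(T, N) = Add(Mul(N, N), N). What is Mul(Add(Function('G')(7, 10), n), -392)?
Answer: 61544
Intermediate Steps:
Function('R')(T, N) = Add(N, Pow(N, 2)) (Function('R')(T, N) = Add(Pow(N, 2), N) = Add(N, Pow(N, 2)))
n = -163 (n = Add(Rational(-3, 2), Mul(Rational(1, 2), -323)) = Add(Rational(-3, 2), Rational(-323, 2)) = -163)
Function('G')(m, f) = 6 (Function('G')(m, f) = Add(0, Mul(-3, Add(1, -3))) = Add(0, Mul(-3, -2)) = Add(0, 6) = 6)
Mul(Add(Function('G')(7, 10), n), -392) = Mul(Add(6, -163), -392) = Mul(-157, -392) = 61544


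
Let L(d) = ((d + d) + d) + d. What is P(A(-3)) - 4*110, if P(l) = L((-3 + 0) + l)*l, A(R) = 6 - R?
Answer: -224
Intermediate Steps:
L(d) = 4*d (L(d) = (2*d + d) + d = 3*d + d = 4*d)
P(l) = l*(-12 + 4*l) (P(l) = (4*((-3 + 0) + l))*l = (4*(-3 + l))*l = (-12 + 4*l)*l = l*(-12 + 4*l))
P(A(-3)) - 4*110 = 4*(6 - 1*(-3))*(-3 + (6 - 1*(-3))) - 4*110 = 4*(6 + 3)*(-3 + (6 + 3)) - 440 = 4*9*(-3 + 9) - 440 = 4*9*6 - 440 = 216 - 440 = -224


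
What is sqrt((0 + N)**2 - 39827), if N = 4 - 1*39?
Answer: I*sqrt(38602) ≈ 196.47*I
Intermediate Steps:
N = -35 (N = 4 - 39 = -35)
sqrt((0 + N)**2 - 39827) = sqrt((0 - 35)**2 - 39827) = sqrt((-35)**2 - 39827) = sqrt(1225 - 39827) = sqrt(-38602) = I*sqrt(38602)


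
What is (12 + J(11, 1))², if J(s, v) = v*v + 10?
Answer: 529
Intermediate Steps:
J(s, v) = 10 + v² (J(s, v) = v² + 10 = 10 + v²)
(12 + J(11, 1))² = (12 + (10 + 1²))² = (12 + (10 + 1))² = (12 + 11)² = 23² = 529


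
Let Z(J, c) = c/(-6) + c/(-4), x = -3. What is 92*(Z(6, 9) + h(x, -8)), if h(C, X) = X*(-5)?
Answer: 3335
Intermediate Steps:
h(C, X) = -5*X
Z(J, c) = -5*c/12 (Z(J, c) = c*(-1/6) + c*(-1/4) = -c/6 - c/4 = -5*c/12)
92*(Z(6, 9) + h(x, -8)) = 92*(-5/12*9 - 5*(-8)) = 92*(-15/4 + 40) = 92*(145/4) = 3335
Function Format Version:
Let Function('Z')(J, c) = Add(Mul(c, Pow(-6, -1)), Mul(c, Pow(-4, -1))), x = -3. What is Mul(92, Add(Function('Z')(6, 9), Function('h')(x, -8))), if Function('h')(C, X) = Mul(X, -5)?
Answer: 3335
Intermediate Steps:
Function('h')(C, X) = Mul(-5, X)
Function('Z')(J, c) = Mul(Rational(-5, 12), c) (Function('Z')(J, c) = Add(Mul(c, Rational(-1, 6)), Mul(c, Rational(-1, 4))) = Add(Mul(Rational(-1, 6), c), Mul(Rational(-1, 4), c)) = Mul(Rational(-5, 12), c))
Mul(92, Add(Function('Z')(6, 9), Function('h')(x, -8))) = Mul(92, Add(Mul(Rational(-5, 12), 9), Mul(-5, -8))) = Mul(92, Add(Rational(-15, 4), 40)) = Mul(92, Rational(145, 4)) = 3335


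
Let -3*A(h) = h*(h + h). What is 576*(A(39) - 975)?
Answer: -1145664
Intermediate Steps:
A(h) = -2*h**2/3 (A(h) = -h*(h + h)/3 = -h*2*h/3 = -2*h**2/3)
576*(A(39) - 975) = 576*(-2/3*39**2 - 975) = 576*(-2/3*1521 - 975) = 576*(-1014 - 975) = 576*(-1989) = -1145664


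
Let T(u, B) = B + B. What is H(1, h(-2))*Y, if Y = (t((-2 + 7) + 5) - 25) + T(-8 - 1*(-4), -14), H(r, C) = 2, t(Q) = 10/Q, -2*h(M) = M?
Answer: -104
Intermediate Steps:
h(M) = -M/2
T(u, B) = 2*B
Y = -52 (Y = (10/((-2 + 7) + 5) - 25) + 2*(-14) = (10/(5 + 5) - 25) - 28 = (10/10 - 25) - 28 = (10*(1/10) - 25) - 28 = (1 - 25) - 28 = -24 - 28 = -52)
H(1, h(-2))*Y = 2*(-52) = -104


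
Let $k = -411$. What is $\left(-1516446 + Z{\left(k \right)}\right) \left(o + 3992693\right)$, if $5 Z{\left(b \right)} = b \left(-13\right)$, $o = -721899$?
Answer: $- \frac{24782436538278}{5} \approx -4.9565 \cdot 10^{12}$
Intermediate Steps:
$Z{\left(b \right)} = - \frac{13 b}{5}$ ($Z{\left(b \right)} = \frac{b \left(-13\right)}{5} = \frac{\left(-13\right) b}{5} = - \frac{13 b}{5}$)
$\left(-1516446 + Z{\left(k \right)}\right) \left(o + 3992693\right) = \left(-1516446 - - \frac{5343}{5}\right) \left(-721899 + 3992693\right) = \left(-1516446 + \frac{5343}{5}\right) 3270794 = \left(- \frac{7576887}{5}\right) 3270794 = - \frac{24782436538278}{5}$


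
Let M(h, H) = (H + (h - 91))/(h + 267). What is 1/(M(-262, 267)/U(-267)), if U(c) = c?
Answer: 1335/86 ≈ 15.523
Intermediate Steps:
M(h, H) = (-91 + H + h)/(267 + h) (M(h, H) = (H + (-91 + h))/(267 + h) = (-91 + H + h)/(267 + h))
1/(M(-262, 267)/U(-267)) = 1/(((-91 + 267 - 262)/(267 - 262))/(-267)) = 1/((-86/5)*(-1/267)) = 1/(((⅕)*(-86))*(-1/267)) = 1/(-86/5*(-1/267)) = 1/(86/1335) = 1335/86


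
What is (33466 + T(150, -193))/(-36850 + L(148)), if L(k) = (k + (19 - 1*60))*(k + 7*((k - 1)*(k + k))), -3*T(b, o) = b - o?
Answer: 100055/97708422 ≈ 0.0010240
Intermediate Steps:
T(b, o) = -b/3 + o/3 (T(b, o) = -(b - o)/3 = -b/3 + o/3)
L(k) = (-41 + k)*(k + 14*k*(-1 + k)) (L(k) = (k + (19 - 60))*(k + 7*((-1 + k)*(2*k))) = (k - 41)*(k + 7*(2*k*(-1 + k))) = (-41 + k)*(k + 14*k*(-1 + k)))
(33466 + T(150, -193))/(-36850 + L(148)) = (33466 + (-1/3*150 + (1/3)*(-193)))/(-36850 + 148*(533 - 587*148 + 14*148**2)) = (33466 + (-50 - 193/3))/(-36850 + 148*(533 - 86876 + 14*21904)) = (33466 - 343/3)/(-36850 + 148*(533 - 86876 + 306656)) = 100055/(3*(-36850 + 148*220313)) = 100055/(3*(-36850 + 32606324)) = (100055/3)/32569474 = (100055/3)*(1/32569474) = 100055/97708422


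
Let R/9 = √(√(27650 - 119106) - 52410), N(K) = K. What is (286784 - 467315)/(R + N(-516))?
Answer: 60177/(172 - 3*√2*√(-26205 + 4*I*√1429)) ≈ 20.438 + 82.56*I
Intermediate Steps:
R = 9*√(-52410 + 8*I*√1429) (R = 9*√(√(27650 - 119106) - 52410) = 9*√(√(-91456) - 52410) = 9*√(8*I*√1429 - 52410) = 9*√(-52410 + 8*I*√1429) ≈ 5.9444 + 2060.4*I)
(286784 - 467315)/(R + N(-516)) = (286784 - 467315)/(9*√(-52410 + 8*I*√1429) - 516) = -180531/(-516 + 9*√(-52410 + 8*I*√1429))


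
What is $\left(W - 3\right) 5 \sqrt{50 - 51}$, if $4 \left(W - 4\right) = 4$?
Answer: $10 i \approx 10.0 i$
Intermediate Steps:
$W = 5$ ($W = 4 + \frac{1}{4} \cdot 4 = 4 + 1 = 5$)
$\left(W - 3\right) 5 \sqrt{50 - 51} = \left(5 - 3\right) 5 \sqrt{50 - 51} = 2 \cdot 5 \sqrt{-1} = 10 i$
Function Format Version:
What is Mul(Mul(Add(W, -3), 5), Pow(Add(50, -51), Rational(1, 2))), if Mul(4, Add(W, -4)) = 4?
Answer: Mul(10, I) ≈ Mul(10.000, I)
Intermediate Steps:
W = 5 (W = Add(4, Mul(Rational(1, 4), 4)) = Add(4, 1) = 5)
Mul(Mul(Add(W, -3), 5), Pow(Add(50, -51), Rational(1, 2))) = Mul(Mul(Add(5, -3), 5), Pow(Add(50, -51), Rational(1, 2))) = Mul(Mul(2, 5), Pow(-1, Rational(1, 2))) = Mul(10, I)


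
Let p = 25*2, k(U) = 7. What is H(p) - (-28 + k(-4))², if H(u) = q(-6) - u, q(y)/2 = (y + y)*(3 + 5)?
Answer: -683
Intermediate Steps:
q(y) = 32*y (q(y) = 2*((y + y)*(3 + 5)) = 2*((2*y)*8) = 2*(16*y) = 32*y)
p = 50
H(u) = -192 - u (H(u) = 32*(-6) - u = -192 - u)
H(p) - (-28 + k(-4))² = (-192 - 1*50) - (-28 + 7)² = (-192 - 50) - 1*(-21)² = -242 - 1*441 = -242 - 441 = -683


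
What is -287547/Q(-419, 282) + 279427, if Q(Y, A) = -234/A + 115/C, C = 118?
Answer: -18771997/11 ≈ -1.7065e+6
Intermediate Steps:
Q(Y, A) = 115/118 - 234/A (Q(Y, A) = -234/A + 115/118 = 115/118 - 234/A)
-287547/Q(-419, 282) + 279427 = -287547/(115/118 - 234/282) + 279427 = -287547/(115/118 - 234*1/282) + 279427 = -287547/(115/118 - 39/47) + 279427 = -287547/803/5546 + 279427 = -287547*5546/803 + 279427 = -21845694/11 + 279427 = -18771997/11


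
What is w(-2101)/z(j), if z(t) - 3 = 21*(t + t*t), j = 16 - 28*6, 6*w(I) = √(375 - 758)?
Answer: I*√383/2891970 ≈ 6.7671e-6*I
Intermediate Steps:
w(I) = I*√383/6 (w(I) = √(375 - 758)/6 = √(-383)/6 = (I*√383)/6 = I*√383/6)
j = -152 (j = 16 - 168 = -152)
z(t) = 3 + 21*t + 21*t² (z(t) = 3 + 21*(t + t*t) = 3 + 21*(t + t²) = 3 + (21*t + 21*t²) = 3 + 21*t + 21*t²)
w(-2101)/z(j) = (I*√383/6)/(3 + 21*(-152) + 21*(-152)²) = (I*√383/6)/(3 - 3192 + 21*23104) = (I*√383/6)/(3 - 3192 + 485184) = (I*√383/6)/481995 = (I*√383/6)*(1/481995) = I*√383/2891970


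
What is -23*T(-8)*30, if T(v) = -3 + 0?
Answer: 2070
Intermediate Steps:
T(v) = -3
-23*T(-8)*30 = -23*(-3)*30 = 69*30 = 2070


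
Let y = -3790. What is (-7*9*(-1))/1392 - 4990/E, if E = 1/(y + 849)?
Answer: 6809473781/464 ≈ 1.4676e+7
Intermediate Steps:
E = -1/2941 (E = 1/(-3790 + 849) = 1/(-2941) = -1/2941 ≈ -0.00034002)
(-7*9*(-1))/1392 - 4990/E = (-7*9*(-1))/1392 - 4990/(-1/2941) = -63*(-1)*(1/1392) - 4990*(-2941) = 63*(1/1392) + 14675590 = 21/464 + 14675590 = 6809473781/464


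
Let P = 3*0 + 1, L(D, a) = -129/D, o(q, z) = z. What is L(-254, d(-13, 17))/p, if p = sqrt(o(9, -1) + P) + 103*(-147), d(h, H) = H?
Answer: -43/1281938 ≈ -3.3543e-5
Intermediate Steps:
P = 1 (P = 0 + 1 = 1)
p = -15141 (p = sqrt(-1 + 1) + 103*(-147) = sqrt(0) - 15141 = 0 - 15141 = -15141)
L(-254, d(-13, 17))/p = -129/(-254)/(-15141) = -129*(-1/254)*(-1/15141) = (129/254)*(-1/15141) = -43/1281938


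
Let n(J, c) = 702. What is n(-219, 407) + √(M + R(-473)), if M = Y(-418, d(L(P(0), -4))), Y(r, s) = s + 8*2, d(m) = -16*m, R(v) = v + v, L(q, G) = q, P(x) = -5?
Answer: 702 + 5*I*√34 ≈ 702.0 + 29.155*I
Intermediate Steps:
R(v) = 2*v
Y(r, s) = 16 + s (Y(r, s) = s + 16 = 16 + s)
M = 96 (M = 16 - 16*(-5) = 16 + 80 = 96)
n(-219, 407) + √(M + R(-473)) = 702 + √(96 + 2*(-473)) = 702 + √(96 - 946) = 702 + √(-850) = 702 + 5*I*√34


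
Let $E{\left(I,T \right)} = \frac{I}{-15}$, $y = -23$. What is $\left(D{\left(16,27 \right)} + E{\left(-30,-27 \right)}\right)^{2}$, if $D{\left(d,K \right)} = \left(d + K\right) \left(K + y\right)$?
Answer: $30276$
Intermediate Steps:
$E{\left(I,T \right)} = - \frac{I}{15}$ ($E{\left(I,T \right)} = I \left(- \frac{1}{15}\right) = - \frac{I}{15}$)
$D{\left(d,K \right)} = \left(-23 + K\right) \left(K + d\right)$ ($D{\left(d,K \right)} = \left(d + K\right) \left(K - 23\right) = \left(K + d\right) \left(-23 + K\right) = \left(-23 + K\right) \left(K + d\right)$)
$\left(D{\left(16,27 \right)} + E{\left(-30,-27 \right)}\right)^{2} = \left(\left(27^{2} - 621 - 368 + 27 \cdot 16\right) - -2\right)^{2} = \left(\left(729 - 621 - 368 + 432\right) + 2\right)^{2} = \left(172 + 2\right)^{2} = 174^{2} = 30276$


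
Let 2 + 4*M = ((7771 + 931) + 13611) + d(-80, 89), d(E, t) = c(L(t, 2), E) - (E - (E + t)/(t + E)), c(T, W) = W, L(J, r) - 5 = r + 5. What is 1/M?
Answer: 1/5578 ≈ 0.00017928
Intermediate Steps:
L(J, r) = 10 + r (L(J, r) = 5 + (r + 5) = 5 + (5 + r) = 10 + r)
d(E, t) = 1 (d(E, t) = E - (E - (E + t)/(t + E)) = E - (E - (E + t)/(E + t)) = E - (E - 1*1) = E - (E - 1) = E - (-1 + E) = E + (1 - E) = 1)
M = 5578 (M = -½ + (((7771 + 931) + 13611) + 1)/4 = -½ + ((8702 + 13611) + 1)/4 = -½ + (22313 + 1)/4 = -½ + (¼)*22314 = -½ + 11157/2 = 5578)
1/M = 1/5578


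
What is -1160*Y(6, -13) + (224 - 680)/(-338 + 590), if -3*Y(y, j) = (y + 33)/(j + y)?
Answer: -45278/21 ≈ -2156.1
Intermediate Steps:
Y(y, j) = -(33 + y)/(3*(j + y)) (Y(y, j) = -(y + 33)/(3*(j + y)) = -(33 + y)/(3*(j + y)))
-1160*Y(6, -13) + (224 - 680)/(-338 + 590) = -1160*(-11 - ⅓*6)/(-13 + 6) + (224 - 680)/(-338 + 590) = -1160*(-11 - 2)/(-7) - 456/252 = -(-1160)*(-13)/7 - 456*1/252 = -1160*13/7 - 38/21 = -15080/7 - 38/21 = -45278/21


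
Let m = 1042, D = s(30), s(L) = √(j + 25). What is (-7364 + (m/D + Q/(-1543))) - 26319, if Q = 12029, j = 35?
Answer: -51984898/1543 + 521*√15/15 ≈ -33556.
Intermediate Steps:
s(L) = 2*√15 (s(L) = √(35 + 25) = √60 = 2*√15)
D = 2*√15 ≈ 7.7460
(-7364 + (m/D + Q/(-1543))) - 26319 = (-7364 + (1042/((2*√15)) + 12029/(-1543))) - 26319 = (-7364 + (1042*(√15/30) + 12029*(-1/1543))) - 26319 = (-7364 + (521*√15/15 - 12029/1543)) - 26319 = (-7364 + (-12029/1543 + 521*√15/15)) - 26319 = (-11374681/1543 + 521*√15/15) - 26319 = -51984898/1543 + 521*√15/15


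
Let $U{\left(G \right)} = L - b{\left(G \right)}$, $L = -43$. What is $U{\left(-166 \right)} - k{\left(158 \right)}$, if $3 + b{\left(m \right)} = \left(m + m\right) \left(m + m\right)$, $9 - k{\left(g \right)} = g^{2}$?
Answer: $-85309$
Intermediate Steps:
$k{\left(g \right)} = 9 - g^{2}$
$b{\left(m \right)} = -3 + 4 m^{2}$ ($b{\left(m \right)} = -3 + \left(m + m\right) \left(m + m\right) = -3 + 2 m 2 m = -3 + 4 m^{2}$)
$U{\left(G \right)} = -40 - 4 G^{2}$ ($U{\left(G \right)} = -43 - \left(-3 + 4 G^{2}\right) = -40 - 4 G^{2}$)
$U{\left(-166 \right)} - k{\left(158 \right)} = \left(-40 - 4 \left(-166\right)^{2}\right) - \left(9 - 158^{2}\right) = \left(-40 - 110224\right) - \left(9 - 24964\right) = -110264 - -24955 = -110264 + 24955 = -85309$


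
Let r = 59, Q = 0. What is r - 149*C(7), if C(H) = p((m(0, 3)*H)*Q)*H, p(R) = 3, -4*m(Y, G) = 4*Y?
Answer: -3070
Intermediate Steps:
m(Y, G) = -Y
C(H) = 3*H
r - 149*C(7) = 59 - 447*7 = 59 - 149*21 = 59 - 3129 = -3070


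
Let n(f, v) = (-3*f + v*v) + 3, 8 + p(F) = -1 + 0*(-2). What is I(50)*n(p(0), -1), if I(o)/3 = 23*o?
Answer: 106950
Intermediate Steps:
p(F) = -9 (p(F) = -8 + (-1 + 0*(-2)) = -8 + (-1 + 0) = -8 - 1 = -9)
n(f, v) = 3 + v**2 - 3*f (n(f, v) = (-3*f + v**2) + 3 = (v**2 - 3*f) + 3 = 3 + v**2 - 3*f)
I(o) = 69*o (I(o) = 3*(23*o) = 69*o)
I(50)*n(p(0), -1) = (69*50)*(3 + (-1)**2 - 3*(-9)) = 3450*(3 + 1 + 27) = 3450*31 = 106950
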